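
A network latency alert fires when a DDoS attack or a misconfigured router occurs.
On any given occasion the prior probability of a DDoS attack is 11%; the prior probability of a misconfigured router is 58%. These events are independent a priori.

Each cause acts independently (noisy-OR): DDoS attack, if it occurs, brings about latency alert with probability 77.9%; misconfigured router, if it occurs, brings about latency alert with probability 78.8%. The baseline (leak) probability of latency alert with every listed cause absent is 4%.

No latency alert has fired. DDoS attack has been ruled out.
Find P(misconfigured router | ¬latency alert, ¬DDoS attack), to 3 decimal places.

P(misconfigured router | ¬latency alert, ¬DDoS attack) ≈ 0.226

Under noisy-OR, P(latency alert | causes) = 1 − (1−0.04)·∏(1−qᵢ) over the active causes.
P(¬latency alert | ¬DDoS attack) = 0.96*0.42 + 0.20352*0.58 = 0.403200 + 0.118042 = 0.521242
The misconfigured router-present share is 0.20352*0.58 = 0.118042.
Hence the posterior is 0.118042/0.521242 ≈ 0.226.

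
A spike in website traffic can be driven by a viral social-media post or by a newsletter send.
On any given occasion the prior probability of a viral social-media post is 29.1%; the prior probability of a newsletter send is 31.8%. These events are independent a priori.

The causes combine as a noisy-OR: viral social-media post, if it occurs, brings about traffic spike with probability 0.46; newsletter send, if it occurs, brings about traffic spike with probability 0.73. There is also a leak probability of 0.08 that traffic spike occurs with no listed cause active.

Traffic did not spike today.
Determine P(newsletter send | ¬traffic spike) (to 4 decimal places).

P(newsletter send | ¬traffic spike) ≈ 0.1118

Under noisy-OR, P(traffic spike | causes) = 1 − (1−0.08)·∏(1−qᵢ) over the active causes.
By total probability over the 4 (viral social-media post, newsletter send) configurations:
  P(¬traffic spike) = 0.92*0.709*0.682 + 0.2484*0.709*0.318 + 0.4968*0.291*0.682 + 0.134136*0.291*0.318
        = 0.444855 + 0.056005 + 0.098596 + 0.012413 = 0.611869
Keeping only the newsletter send-present terms gives 0.068418, so
  P(newsletter send | ¬traffic spike) = 0.068418 / 0.611869 ≈ 0.1118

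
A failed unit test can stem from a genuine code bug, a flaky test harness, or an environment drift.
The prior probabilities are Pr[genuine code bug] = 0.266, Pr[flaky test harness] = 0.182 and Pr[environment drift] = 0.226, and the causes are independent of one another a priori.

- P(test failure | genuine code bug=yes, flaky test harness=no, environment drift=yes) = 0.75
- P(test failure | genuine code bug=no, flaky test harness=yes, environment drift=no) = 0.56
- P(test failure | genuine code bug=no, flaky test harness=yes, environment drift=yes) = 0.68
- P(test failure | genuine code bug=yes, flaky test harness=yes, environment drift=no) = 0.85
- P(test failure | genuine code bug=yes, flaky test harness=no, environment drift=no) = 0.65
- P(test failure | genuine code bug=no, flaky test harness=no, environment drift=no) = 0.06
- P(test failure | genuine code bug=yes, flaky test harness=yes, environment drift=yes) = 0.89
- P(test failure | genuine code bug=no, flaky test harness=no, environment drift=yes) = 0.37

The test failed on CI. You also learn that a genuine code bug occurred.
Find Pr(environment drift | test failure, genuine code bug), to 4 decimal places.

Sum P(test failure|·) weighted by the priors over the 4 (flaky test harness, environment drift) configurations:
  P(test failure | genuine code bug) = 0.65×0.818×0.774 + 0.75×0.818×0.226 + 0.85×0.182×0.774 + 0.89×0.182×0.226
        = 0.411536 + 0.138651 + 0.119738 + 0.036607 = 0.706532
The terms with environment drift present sum to 0.175258, so
  P(environment drift | test failure, genuine code bug) = 0.175258 / 0.706532 ≈ 0.2481

Pr(environment drift | test failure, genuine code bug) ≈ 0.2481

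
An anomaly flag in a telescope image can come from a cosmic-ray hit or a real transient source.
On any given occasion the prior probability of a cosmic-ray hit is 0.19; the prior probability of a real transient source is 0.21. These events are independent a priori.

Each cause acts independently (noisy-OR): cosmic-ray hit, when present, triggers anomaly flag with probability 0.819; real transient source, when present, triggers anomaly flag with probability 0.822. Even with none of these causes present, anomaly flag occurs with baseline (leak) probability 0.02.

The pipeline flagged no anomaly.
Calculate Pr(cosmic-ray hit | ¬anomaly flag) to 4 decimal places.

Under noisy-OR, P(anomaly flag | causes) = 1 − (1−0.02)·∏(1−qᵢ) over the active causes.
P(¬anomaly flag) = 0.98*0.81*0.79 + 0.17444*0.81*0.21 + 0.17738*0.19*0.79 + 0.031574*0.19*0.21 = 0.627102 + 0.029672 + 0.026625 + 0.001260 = 0.684659
Of this, 0.027885 comes from 0.026625 + 0.001260 (the cosmic-ray hit=true cases).
Hence the posterior is 0.027885/0.684659 ≈ 0.0407.

Pr(cosmic-ray hit | ¬anomaly flag) ≈ 0.0407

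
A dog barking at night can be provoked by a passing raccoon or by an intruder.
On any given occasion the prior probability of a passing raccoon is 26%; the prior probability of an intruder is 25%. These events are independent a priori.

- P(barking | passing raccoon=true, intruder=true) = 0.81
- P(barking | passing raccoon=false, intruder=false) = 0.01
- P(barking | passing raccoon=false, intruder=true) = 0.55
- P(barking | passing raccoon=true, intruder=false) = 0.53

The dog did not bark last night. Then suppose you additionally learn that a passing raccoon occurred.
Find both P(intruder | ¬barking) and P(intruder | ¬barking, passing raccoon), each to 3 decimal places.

Enumerate the 4 (passing raccoon, intruder) configurations and weight by the priors:
  P(¬barking) = 0.99·0.74·0.75 + 0.45·0.74·0.25 + 0.47·0.26·0.75 + 0.19·0.26·0.25
        = 0.549450 + 0.083250 + 0.091650 + 0.012350 = 0.736700
The terms with intruder present sum to 0.095600, so
  P(intruder | ¬barking) = 0.095600 / 0.736700 ≈ 0.130

Now also conditioning on passing raccoon=true:
Enumerate both values of intruder and weight by the priors:
  P(¬barking | passing raccoon) = 0.47·0.75 + 0.19·0.25
        = 0.352500 + 0.047500 = 0.400000
The terms with intruder present sum to 0.047500, so
  P(intruder | ¬barking, passing raccoon) = 0.047500 / 0.400000 ≈ 0.119

P(intruder | ¬barking) ≈ 0.130; P(intruder | ¬barking, passing raccoon) ≈ 0.119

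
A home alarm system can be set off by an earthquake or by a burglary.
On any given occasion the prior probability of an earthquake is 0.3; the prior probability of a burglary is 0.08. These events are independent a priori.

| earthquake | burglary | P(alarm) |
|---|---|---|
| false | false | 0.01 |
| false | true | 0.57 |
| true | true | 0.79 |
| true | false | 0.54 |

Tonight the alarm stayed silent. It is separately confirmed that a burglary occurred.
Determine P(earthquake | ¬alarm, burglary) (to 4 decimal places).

P(earthquake | ¬alarm, burglary) ≈ 0.1731

Weight on earthquake=true, given the evidence: 0.21×0.3 = 0.063000
Denominator P(¬alarm | burglary): 0.43×0.7 + 0.21×0.3 = 0.364000
P(earthquake | ¬alarm, burglary) = 0.063000/0.364000 ≈ 0.1731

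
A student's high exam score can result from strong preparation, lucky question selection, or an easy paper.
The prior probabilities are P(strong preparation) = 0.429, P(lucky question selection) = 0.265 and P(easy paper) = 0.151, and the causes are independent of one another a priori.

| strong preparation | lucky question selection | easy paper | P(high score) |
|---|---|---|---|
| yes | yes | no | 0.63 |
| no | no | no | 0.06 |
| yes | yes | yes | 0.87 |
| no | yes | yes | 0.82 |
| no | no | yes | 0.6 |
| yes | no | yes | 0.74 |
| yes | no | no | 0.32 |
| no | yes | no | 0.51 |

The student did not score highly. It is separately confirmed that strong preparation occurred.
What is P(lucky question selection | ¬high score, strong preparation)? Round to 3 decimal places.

P(lucky question selection | ¬high score, strong preparation) ≈ 0.163

P(¬high score | strong preparation) = 0.68·0.735·0.849 + 0.26·0.735·0.151 + 0.37·0.265·0.849 + 0.13·0.265·0.151 = 0.424330 + 0.028856 + 0.083244 + 0.005202 = 0.541632
The lucky question selection-present share is 0.083244 + 0.005202 = 0.088446.
So P(lucky question selection | ¬high score, strong preparation) = 0.088446/0.541632 ≈ 0.163.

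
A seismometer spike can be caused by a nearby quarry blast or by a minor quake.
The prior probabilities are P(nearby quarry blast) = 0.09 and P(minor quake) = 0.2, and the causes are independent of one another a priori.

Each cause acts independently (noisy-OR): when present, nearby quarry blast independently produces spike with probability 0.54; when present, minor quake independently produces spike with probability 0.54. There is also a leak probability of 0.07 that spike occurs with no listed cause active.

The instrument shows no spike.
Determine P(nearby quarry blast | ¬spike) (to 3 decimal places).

P(nearby quarry blast | ¬spike) ≈ 0.044

Under noisy-OR, P(spike | causes) = 1 − (1−0.07)·∏(1−qᵢ) over the active causes.
Enumerate the 4 (nearby quarry blast, minor quake) configurations and weight by the priors:
  P(¬spike) = 0.93*0.91*0.8 + 0.4278*0.91*0.2 + 0.4278*0.09*0.8 + 0.196788*0.09*0.2
        = 0.677040 + 0.077860 + 0.030802 + 0.003542 = 0.789244
The terms with nearby quarry blast present sum to 0.034344, so
  P(nearby quarry blast | ¬spike) = 0.034344 / 0.789244 ≈ 0.044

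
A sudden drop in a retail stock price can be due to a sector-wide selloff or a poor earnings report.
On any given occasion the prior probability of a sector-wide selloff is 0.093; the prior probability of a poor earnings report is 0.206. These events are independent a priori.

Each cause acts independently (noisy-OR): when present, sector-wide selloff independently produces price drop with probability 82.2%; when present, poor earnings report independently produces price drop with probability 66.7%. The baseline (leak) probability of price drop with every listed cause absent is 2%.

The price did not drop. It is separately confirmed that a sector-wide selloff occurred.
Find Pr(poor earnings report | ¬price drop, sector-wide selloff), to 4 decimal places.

Pr(poor earnings report | ¬price drop, sector-wide selloff) ≈ 0.0795

Under noisy-OR, P(price drop | causes) = 1 − (1−0.02)·∏(1−qᵢ) over the active causes.
P(¬price drop | sector-wide selloff) = 0.17444·0.794 + 0.058089·0.206 = 0.138505 + 0.011966 = 0.150471
The poor earnings report-present share is 0.058089·0.206 = 0.011966.
P(poor earnings report | ¬price drop, sector-wide selloff) = 0.011966 / 0.150471 ≈ 0.0795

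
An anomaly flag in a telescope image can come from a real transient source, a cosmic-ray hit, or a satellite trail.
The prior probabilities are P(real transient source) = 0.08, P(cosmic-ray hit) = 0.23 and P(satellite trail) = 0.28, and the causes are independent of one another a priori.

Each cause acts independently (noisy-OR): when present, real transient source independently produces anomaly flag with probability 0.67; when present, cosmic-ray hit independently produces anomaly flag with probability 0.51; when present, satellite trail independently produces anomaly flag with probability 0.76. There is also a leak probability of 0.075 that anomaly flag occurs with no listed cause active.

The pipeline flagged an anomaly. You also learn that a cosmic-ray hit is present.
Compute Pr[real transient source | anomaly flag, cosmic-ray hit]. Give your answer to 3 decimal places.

Pr[real transient source | anomaly flag, cosmic-ray hit] ≈ 0.107

Under noisy-OR, P(anomaly flag | causes) = 1 − (1−0.075)·∏(1−qᵢ) over the active causes.
Enumerate the 4 (real transient source, satellite trail) configurations and weight by the priors:
  P(anomaly flag | cosmic-ray hit) = 0.54675*0.92*0.72 + 0.89122*0.92*0.28 + 0.850428*0.08*0.72 + 0.964103*0.08*0.28
        = 0.362167 + 0.229578 + 0.048985 + 0.021596 = 0.662326
Keeping only the real transient source-present terms gives 0.070581, so
  P(real transient source | anomaly flag, cosmic-ray hit) = 0.070581 / 0.662326 ≈ 0.107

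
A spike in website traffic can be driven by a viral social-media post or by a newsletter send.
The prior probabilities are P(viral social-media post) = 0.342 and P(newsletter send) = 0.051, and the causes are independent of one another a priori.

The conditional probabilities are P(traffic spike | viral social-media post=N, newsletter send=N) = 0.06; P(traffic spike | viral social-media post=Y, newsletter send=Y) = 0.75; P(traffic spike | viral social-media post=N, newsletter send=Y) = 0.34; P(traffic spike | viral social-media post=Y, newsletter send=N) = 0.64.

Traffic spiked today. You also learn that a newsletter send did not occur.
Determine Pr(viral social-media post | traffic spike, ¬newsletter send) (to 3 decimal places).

P(traffic spike | ¬newsletter send) = 0.06×0.658 + 0.64×0.342 = 0.039480 + 0.218880 = 0.258360
Of this, 0.218880 comes from 0.64×0.342 (the viral social-media post=true cases).
Hence the posterior is 0.218880/0.258360 ≈ 0.847.

Pr(viral social-media post | traffic spike, ¬newsletter send) ≈ 0.847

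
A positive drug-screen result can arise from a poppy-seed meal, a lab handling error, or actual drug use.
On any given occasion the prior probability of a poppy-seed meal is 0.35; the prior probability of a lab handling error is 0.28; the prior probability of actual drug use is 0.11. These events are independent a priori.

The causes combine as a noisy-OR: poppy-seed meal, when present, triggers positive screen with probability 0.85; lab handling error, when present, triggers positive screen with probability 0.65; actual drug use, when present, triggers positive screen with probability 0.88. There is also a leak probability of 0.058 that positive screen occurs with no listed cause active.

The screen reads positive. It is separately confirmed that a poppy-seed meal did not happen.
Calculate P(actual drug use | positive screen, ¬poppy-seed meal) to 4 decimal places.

P(actual drug use | positive screen, ¬poppy-seed meal) ≈ 0.3283

Under noisy-OR, P(positive screen | causes) = 1 − (1−0.058)·∏(1−qᵢ) over the active causes.
Numerator (weight on configurations with actual drug use): 0.070247 + 0.029581 = 0.099828
Denominator P(positive screen | ¬poppy-seed meal): 0.058×0.72×0.89 + 0.88696×0.72×0.11 + 0.6703×0.28×0.89 + 0.960436×0.28×0.11 = 0.304033
Posterior = 0.099828 / 0.304033 ≈ 0.3283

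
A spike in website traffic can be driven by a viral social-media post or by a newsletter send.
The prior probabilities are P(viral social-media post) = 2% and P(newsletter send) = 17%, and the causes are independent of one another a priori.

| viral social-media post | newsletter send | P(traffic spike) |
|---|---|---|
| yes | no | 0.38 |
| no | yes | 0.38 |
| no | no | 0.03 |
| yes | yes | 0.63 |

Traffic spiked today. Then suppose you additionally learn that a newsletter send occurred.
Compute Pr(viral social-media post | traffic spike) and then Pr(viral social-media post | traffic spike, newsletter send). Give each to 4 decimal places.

Sum P(traffic spike|·) weighted by the priors over the 4 (viral social-media post, newsletter send) configurations:
  P(traffic spike) = 0.03×0.98×0.83 + 0.38×0.98×0.17 + 0.38×0.02×0.83 + 0.63×0.02×0.17
        = 0.024402 + 0.063308 + 0.006308 + 0.002142 = 0.096160
Configurations with viral social-media post contribute 0.008450, so
  P(viral social-media post | traffic spike) = 0.008450 / 0.096160 ≈ 0.0879

Now condition on the additional information:
By total probability over both values of viral social-media post:
  P(traffic spike | newsletter send) = 0.38·0.98 + 0.63·0.02
        = 0.372400 + 0.012600 = 0.385000
Keeping only the viral social-media post-present terms gives 0.012600, so
  P(viral social-media post | traffic spike, newsletter send) = 0.012600 / 0.385000 ≈ 0.0327

Pr(viral social-media post | traffic spike) ≈ 0.0879; Pr(viral social-media post | traffic spike, newsletter send) ≈ 0.0327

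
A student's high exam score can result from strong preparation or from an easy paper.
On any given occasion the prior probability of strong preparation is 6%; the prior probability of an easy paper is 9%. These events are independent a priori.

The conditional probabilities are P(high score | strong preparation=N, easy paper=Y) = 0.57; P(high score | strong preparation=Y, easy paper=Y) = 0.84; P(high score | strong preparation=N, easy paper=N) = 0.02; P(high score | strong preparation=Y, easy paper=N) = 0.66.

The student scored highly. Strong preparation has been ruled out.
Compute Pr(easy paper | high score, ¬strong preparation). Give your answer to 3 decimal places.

Enumerate both values of easy paper and weight by the priors:
  P(high score | ¬strong preparation) = 0.02*0.91 + 0.57*0.09
        = 0.018200 + 0.051300 = 0.069500
Configurations with easy paper contribute 0.051300, so
  P(easy paper | high score, ¬strong preparation) = 0.051300 / 0.069500 ≈ 0.738

Pr(easy paper | high score, ¬strong preparation) ≈ 0.738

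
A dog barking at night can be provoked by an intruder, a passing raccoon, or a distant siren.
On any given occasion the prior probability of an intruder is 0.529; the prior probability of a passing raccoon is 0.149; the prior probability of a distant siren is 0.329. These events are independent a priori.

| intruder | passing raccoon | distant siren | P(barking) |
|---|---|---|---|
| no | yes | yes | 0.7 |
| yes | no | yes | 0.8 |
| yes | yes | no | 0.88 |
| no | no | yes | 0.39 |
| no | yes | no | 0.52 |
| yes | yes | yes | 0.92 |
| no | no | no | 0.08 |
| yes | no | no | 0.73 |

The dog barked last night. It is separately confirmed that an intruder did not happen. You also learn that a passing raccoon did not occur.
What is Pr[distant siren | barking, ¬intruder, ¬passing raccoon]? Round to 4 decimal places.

Weight on distant siren=true, given the evidence: 0.39×0.329 = 0.128310
The normalizing constant is 0.08×0.671 + 0.39×0.329 = 0.181990
Posterior = 0.128310 / 0.181990 ≈ 0.7050

Pr[distant siren | barking, ¬intruder, ¬passing raccoon] ≈ 0.7050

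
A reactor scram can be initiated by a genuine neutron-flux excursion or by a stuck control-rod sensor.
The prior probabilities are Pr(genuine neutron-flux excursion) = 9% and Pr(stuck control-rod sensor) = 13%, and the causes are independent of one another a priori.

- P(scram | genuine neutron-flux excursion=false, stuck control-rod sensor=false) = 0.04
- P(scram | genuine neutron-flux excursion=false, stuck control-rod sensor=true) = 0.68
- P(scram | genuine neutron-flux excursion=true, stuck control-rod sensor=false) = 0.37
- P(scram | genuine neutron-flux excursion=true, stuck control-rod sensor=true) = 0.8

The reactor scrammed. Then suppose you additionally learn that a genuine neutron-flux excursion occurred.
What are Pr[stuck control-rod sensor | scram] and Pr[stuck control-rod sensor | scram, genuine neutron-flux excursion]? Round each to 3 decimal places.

Enumerate the 4 (genuine neutron-flux excursion, stuck control-rod sensor) configurations and weight by the priors:
  P(scram) = 0.04·0.91·0.87 + 0.68·0.91·0.13 + 0.37·0.09·0.87 + 0.8·0.09·0.13
        = 0.031668 + 0.080444 + 0.028971 + 0.009360 = 0.150443
The terms with stuck control-rod sensor present sum to 0.089804, so
  P(stuck control-rod sensor | scram) = 0.089804 / 0.150443 ≈ 0.597

Now also conditioning on genuine neutron-flux excursion=true:
Sum P(scram|·) weighted by the priors over both values of stuck control-rod sensor:
  P(scram | genuine neutron-flux excursion) = 0.37×0.87 + 0.8×0.13
        = 0.321900 + 0.104000 = 0.425900
Keeping only the stuck control-rod sensor-present terms gives 0.104000, so
  P(stuck control-rod sensor | scram, genuine neutron-flux excursion) = 0.104000 / 0.425900 ≈ 0.244

Pr[stuck control-rod sensor | scram] ≈ 0.597; Pr[stuck control-rod sensor | scram, genuine neutron-flux excursion] ≈ 0.244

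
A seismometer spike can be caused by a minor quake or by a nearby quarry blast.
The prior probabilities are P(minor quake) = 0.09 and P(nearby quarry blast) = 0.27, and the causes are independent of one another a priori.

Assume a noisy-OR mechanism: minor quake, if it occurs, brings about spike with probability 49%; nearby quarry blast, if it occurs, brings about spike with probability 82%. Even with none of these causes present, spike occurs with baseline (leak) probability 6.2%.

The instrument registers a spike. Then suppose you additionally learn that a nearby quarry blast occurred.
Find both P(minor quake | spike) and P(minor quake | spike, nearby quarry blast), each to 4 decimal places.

P(minor quake | spike) ≈ 0.1871; P(minor quake | spike, nearby quarry blast) ≈ 0.0981

Under noisy-OR, P(spike | causes) = 1 − (1−0.062)·∏(1−qᵢ) over the active causes.
P(spike) = 0.062×0.91×0.73 + 0.83116×0.91×0.27 + 0.52162×0.09×0.73 + 0.913892×0.09×0.27 = 0.041187 + 0.204216 + 0.034270 + 0.022208 = 0.301881
Restricting to configurations with minor quake present: 0.034270 + 0.022208 = 0.056478.
P(minor quake | spike) = 0.056478 / 0.301881 ≈ 0.1871

Now condition on the additional information:
P(spike | nearby quarry blast) = 0.83116·0.91 + 0.913892·0.09 = 0.756356 + 0.082250 = 0.838606
Of this, 0.082250 comes from 0.913892·0.09 (the minor quake=true cases).
P(minor quake | spike, nearby quarry blast) = 0.082250 / 0.838606 ≈ 0.0981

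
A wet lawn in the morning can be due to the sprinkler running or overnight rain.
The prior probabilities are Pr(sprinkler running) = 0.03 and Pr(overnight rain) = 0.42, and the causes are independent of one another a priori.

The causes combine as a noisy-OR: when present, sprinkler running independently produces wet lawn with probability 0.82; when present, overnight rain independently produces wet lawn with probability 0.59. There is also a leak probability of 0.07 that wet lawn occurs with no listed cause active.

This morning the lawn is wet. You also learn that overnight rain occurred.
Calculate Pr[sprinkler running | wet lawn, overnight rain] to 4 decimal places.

Pr[sprinkler running | wet lawn, overnight rain] ≈ 0.0445

Under noisy-OR, P(wet lawn | causes) = 1 − (1−0.07)·∏(1−qᵢ) over the active causes.
For the numerator, keep only sprinkler running=true terms: 0.931366*0.03 = 0.027941
Denominator P(wet lawn | overnight rain): 0.6187*0.97 + 0.931366*0.03 = 0.628080
Posterior = 0.027941 / 0.628080 ≈ 0.0445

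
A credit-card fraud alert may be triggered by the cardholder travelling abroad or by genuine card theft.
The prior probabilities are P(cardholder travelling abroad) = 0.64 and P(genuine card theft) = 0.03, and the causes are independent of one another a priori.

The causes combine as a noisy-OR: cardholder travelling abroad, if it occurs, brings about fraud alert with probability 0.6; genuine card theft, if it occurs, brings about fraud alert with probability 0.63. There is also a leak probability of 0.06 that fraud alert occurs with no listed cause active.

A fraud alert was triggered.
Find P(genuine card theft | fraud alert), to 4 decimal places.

Under noisy-OR, P(fraud alert | causes) = 1 − (1−0.06)·∏(1−qᵢ) over the active causes.
Numerator (weight on configurations with genuine card theft): 0.007044 + 0.016529 = 0.023573
Normalizer over all consistent configurations: 0.06×0.36×0.97 + 0.6522×0.36×0.03 + 0.624×0.64×0.97 + 0.86088×0.64×0.03 = 0.431904
Posterior = 0.023573 / 0.431904 ≈ 0.0546

P(genuine card theft | fraud alert) ≈ 0.0546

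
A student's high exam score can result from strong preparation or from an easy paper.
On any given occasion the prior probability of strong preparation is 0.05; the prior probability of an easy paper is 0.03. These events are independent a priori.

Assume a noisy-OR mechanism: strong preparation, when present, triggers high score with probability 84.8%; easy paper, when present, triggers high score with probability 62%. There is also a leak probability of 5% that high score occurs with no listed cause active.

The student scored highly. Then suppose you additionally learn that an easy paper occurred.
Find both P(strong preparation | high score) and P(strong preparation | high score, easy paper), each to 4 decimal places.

Under noisy-OR, P(high score | causes) = 1 − (1−0.05)·∏(1−qᵢ) over the active causes.
P(high score) = 0.05·0.95·0.97 + 0.639·0.95·0.03 + 0.8556·0.05·0.97 + 0.945128·0.05·0.03 = 0.046075 + 0.018211 + 0.041497 + 0.001418 = 0.107201
Restricting to configurations with strong preparation present: 0.041497 + 0.001418 = 0.042915.
So P(strong preparation | high score) = 0.042915/0.107201 ≈ 0.4003.

Now also conditioning on easy paper=true:
P(high score | easy paper) = 0.639·0.95 + 0.945128·0.05 = 0.607050 + 0.047256 = 0.654306
Restricting to configurations with strong preparation present: 0.945128·0.05 = 0.047256.
P(strong preparation | high score, easy paper) = 0.047256 / 0.654306 ≈ 0.0722
This is intercausal reasoning (explaining away): once easy paper accounts for the high score, strong preparation becomes less likely.

P(strong preparation | high score) ≈ 0.4003; P(strong preparation | high score, easy paper) ≈ 0.0722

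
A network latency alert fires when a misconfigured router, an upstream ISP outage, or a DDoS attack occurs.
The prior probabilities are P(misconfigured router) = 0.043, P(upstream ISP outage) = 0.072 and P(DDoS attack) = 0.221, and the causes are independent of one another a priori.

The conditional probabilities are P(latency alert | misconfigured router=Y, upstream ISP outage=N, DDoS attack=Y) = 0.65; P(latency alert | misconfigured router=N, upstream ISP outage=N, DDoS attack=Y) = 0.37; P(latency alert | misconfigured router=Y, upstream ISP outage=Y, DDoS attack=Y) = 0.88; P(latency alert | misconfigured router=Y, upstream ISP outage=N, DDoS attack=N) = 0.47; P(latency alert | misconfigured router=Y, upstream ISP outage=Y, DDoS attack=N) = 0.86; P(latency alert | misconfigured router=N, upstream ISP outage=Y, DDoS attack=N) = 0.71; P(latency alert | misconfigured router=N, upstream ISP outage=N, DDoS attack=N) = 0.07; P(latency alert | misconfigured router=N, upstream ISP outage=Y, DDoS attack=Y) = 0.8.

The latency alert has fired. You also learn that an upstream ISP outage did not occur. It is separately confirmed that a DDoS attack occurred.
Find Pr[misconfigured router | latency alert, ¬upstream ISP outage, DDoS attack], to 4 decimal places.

Numerator (weight on configurations with misconfigured router): 0.65·0.043 = 0.027950
The normalizing constant is 0.37·0.957 + 0.65·0.043 = 0.382040
P(misconfigured router | latency alert, ¬upstream ISP outage, DDoS attack) = 0.027950/0.382040 ≈ 0.0732

Pr[misconfigured router | latency alert, ¬upstream ISP outage, DDoS attack] ≈ 0.0732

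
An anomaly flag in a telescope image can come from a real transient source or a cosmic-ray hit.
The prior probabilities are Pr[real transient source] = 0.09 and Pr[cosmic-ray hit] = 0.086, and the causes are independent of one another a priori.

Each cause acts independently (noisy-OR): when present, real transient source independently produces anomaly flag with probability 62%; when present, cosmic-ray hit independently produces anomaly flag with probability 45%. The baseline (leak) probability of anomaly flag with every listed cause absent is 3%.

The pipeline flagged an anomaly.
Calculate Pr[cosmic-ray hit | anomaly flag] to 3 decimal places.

Pr[cosmic-ray hit | anomaly flag] ≈ 0.357

Under noisy-OR, P(anomaly flag | causes) = 1 − (1−0.03)·∏(1−qᵢ) over the active causes.
P(anomaly flag) = 0.03*0.91*0.914 + 0.4665*0.91*0.086 + 0.6314*0.09*0.914 + 0.79727*0.09*0.086 = 0.024952 + 0.036508 + 0.051939 + 0.006171 = 0.119570
Of this, 0.042679 comes from 0.036508 + 0.006171 (the cosmic-ray hit=true cases).
Hence the posterior is 0.042679/0.119570 ≈ 0.357.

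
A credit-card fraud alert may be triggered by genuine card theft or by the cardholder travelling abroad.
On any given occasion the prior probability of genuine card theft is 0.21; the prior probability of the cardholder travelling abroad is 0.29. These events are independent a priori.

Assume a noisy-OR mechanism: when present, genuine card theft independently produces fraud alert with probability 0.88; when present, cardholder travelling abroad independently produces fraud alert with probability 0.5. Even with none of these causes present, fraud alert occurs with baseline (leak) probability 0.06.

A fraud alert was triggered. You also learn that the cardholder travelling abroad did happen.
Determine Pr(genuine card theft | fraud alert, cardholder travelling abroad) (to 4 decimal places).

Pr(genuine card theft | fraud alert, cardholder travelling abroad) ≈ 0.3212

Under noisy-OR, P(fraud alert | causes) = 1 − (1−0.06)·∏(1−qᵢ) over the active causes.
Weight on genuine card theft=true, given the evidence: 0.9436*0.21 = 0.198156
Normalizer over all consistent configurations: 0.53*0.79 + 0.9436*0.21 = 0.616856
P(genuine card theft | fraud alert, cardholder travelling abroad) = 0.198156/0.616856 ≈ 0.3212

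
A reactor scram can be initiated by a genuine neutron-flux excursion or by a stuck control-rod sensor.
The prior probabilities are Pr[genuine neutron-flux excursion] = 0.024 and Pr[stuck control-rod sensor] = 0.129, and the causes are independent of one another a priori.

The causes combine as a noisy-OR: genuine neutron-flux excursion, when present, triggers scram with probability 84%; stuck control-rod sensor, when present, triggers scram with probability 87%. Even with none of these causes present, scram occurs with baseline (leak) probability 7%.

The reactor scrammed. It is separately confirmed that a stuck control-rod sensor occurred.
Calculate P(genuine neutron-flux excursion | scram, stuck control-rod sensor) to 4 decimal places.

Under noisy-OR, P(scram | causes) = 1 − (1−0.07)·∏(1−qᵢ) over the active causes.
P(scram | stuck control-rod sensor) = 0.8791×0.976 + 0.980656×0.024 = 0.858002 + 0.023536 = 0.881538
Restricting to configurations with genuine neutron-flux excursion present: 0.980656×0.024 = 0.023536.
P(genuine neutron-flux excursion | scram, stuck control-rod sensor) = 0.023536 / 0.881538 ≈ 0.0267

P(genuine neutron-flux excursion | scram, stuck control-rod sensor) ≈ 0.0267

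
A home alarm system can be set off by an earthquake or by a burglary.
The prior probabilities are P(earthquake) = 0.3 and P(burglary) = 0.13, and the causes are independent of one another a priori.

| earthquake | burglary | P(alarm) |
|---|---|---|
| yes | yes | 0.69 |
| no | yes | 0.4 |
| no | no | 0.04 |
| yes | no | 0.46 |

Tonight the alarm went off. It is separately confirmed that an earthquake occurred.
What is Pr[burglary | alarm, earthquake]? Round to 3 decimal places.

Pr[burglary | alarm, earthquake] ≈ 0.183

Numerator (weight on configurations with burglary): 0.69*0.13 = 0.089700
Normalizer over all consistent configurations: 0.46*0.87 + 0.69*0.13 = 0.489900
P(burglary | alarm, earthquake) = 0.089700/0.489900 ≈ 0.183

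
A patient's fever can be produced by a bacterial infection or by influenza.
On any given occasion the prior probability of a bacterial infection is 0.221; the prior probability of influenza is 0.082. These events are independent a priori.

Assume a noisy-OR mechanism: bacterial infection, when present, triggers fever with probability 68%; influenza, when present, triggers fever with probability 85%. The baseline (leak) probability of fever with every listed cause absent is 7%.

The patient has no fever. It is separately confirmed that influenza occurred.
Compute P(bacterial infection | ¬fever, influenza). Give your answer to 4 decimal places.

P(bacterial infection | ¬fever, influenza) ≈ 0.0832

Under noisy-OR, P(fever | causes) = 1 − (1−0.07)·∏(1−qᵢ) over the active causes.
By total probability over both values of bacterial infection:
  P(¬fever | influenza) = 0.1395·0.779 + 0.04464·0.221
        = 0.108671 + 0.009865 = 0.118536
Keeping only the bacterial infection-present terms gives 0.009865, so
  P(bacterial infection | ¬fever, influenza) = 0.009865 / 0.118536 ≈ 0.0832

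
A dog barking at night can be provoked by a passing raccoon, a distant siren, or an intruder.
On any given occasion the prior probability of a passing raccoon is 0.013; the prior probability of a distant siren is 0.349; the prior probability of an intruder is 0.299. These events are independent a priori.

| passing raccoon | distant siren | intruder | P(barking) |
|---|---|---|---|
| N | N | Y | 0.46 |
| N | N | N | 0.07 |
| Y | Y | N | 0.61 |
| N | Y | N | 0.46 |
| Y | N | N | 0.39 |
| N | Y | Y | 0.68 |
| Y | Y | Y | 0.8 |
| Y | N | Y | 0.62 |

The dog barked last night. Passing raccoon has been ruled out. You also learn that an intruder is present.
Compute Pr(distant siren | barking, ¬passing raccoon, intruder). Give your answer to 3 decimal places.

Numerator (weight on configurations with distant siren): 0.68×0.349 = 0.237320
Denominator P(barking | ¬passing raccoon, intruder): 0.46×0.651 + 0.68×0.349 = 0.536780
P(distant siren | barking, ¬passing raccoon, intruder) = 0.237320/0.536780 ≈ 0.442

Pr(distant siren | barking, ¬passing raccoon, intruder) ≈ 0.442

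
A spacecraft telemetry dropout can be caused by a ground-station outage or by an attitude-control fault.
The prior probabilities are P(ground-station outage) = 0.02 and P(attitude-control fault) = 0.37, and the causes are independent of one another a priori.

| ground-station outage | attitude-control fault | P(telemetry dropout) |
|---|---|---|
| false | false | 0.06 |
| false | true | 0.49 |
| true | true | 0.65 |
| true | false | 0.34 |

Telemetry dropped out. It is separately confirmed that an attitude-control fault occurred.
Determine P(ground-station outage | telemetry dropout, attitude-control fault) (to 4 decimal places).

P(ground-station outage | telemetry dropout, attitude-control fault) ≈ 0.0264

P(telemetry dropout | attitude-control fault) = 0.49×0.98 + 0.65×0.02 = 0.480200 + 0.013000 = 0.493200
Restricting to configurations with ground-station outage present: 0.65×0.02 = 0.013000.
So P(ground-station outage | telemetry dropout, attitude-control fault) = 0.013000/0.493200 ≈ 0.0264.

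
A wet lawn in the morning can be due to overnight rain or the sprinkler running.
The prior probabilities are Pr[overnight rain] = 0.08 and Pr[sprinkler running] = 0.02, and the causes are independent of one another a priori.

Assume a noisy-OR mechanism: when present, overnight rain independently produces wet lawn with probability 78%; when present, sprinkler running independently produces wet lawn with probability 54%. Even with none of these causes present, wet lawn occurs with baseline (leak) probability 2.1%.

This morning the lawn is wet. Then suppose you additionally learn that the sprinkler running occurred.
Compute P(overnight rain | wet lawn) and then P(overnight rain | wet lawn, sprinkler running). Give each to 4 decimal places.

Under noisy-OR, P(wet lawn | causes) = 1 − (1−0.021)·∏(1−qᵢ) over the active causes.
Sum P(wet lawn|·) weighted by the priors over the 4 (overnight rain, sprinkler running) configurations:
  P(wet lawn) = 0.021*0.92*0.98 + 0.54966*0.92*0.02 + 0.78462*0.08*0.98 + 0.900925*0.08*0.02
        = 0.018934 + 0.010114 + 0.061514 + 0.001441 = 0.092003
The terms with overnight rain present sum to 0.062955, so
  P(overnight rain | wet lawn) = 0.062955 / 0.092003 ≈ 0.6843

Now condition on the additional information:
Numerator (weight on configurations with overnight rain): 0.900925*0.08 = 0.072074
The normalizing constant is 0.54966*0.92 + 0.900925*0.08 = 0.577761
P(overnight rain | wet lawn, sprinkler running) = 0.072074/0.577761 ≈ 0.1247
The drop from 0.6843 to 0.1247 is the explaining-away (discounting) effect.

P(overnight rain | wet lawn) ≈ 0.6843; P(overnight rain | wet lawn, sprinkler running) ≈ 0.1247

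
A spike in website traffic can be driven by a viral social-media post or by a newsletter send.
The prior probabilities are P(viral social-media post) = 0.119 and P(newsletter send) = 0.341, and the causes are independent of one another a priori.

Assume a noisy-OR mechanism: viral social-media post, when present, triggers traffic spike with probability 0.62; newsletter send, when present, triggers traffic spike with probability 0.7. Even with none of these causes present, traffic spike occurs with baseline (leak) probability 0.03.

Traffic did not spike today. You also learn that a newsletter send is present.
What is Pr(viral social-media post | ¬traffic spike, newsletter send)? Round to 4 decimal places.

Under noisy-OR, P(traffic spike | causes) = 1 − (1−0.03)·∏(1−qᵢ) over the active causes.
Sum P(¬traffic spike|·) weighted by the priors over both values of viral social-media post:
  P(¬traffic spike | newsletter send) = 0.291·0.881 + 0.11058·0.119
        = 0.256371 + 0.013159 = 0.269530
Configurations with viral social-media post contribute 0.013159, so
  P(viral social-media post | ¬traffic spike, newsletter send) = 0.013159 / 0.269530 ≈ 0.0488

Pr(viral social-media post | ¬traffic spike, newsletter send) ≈ 0.0488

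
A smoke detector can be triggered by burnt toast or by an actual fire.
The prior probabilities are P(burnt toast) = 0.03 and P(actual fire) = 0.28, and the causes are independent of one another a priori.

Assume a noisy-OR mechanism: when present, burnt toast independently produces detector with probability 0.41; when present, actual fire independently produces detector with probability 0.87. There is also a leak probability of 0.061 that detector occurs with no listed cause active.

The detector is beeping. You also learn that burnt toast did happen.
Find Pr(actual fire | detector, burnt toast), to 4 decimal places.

Under noisy-OR, P(detector | causes) = 1 − (1−0.061)·∏(1−qᵢ) over the active causes.
P(detector | burnt toast) = 0.44599*0.72 + 0.927979*0.28 = 0.321113 + 0.259834 = 0.580947
The actual fire-present share is 0.927979*0.28 = 0.259834.
Hence the posterior is 0.259834/0.580947 ≈ 0.4473.

Pr(actual fire | detector, burnt toast) ≈ 0.4473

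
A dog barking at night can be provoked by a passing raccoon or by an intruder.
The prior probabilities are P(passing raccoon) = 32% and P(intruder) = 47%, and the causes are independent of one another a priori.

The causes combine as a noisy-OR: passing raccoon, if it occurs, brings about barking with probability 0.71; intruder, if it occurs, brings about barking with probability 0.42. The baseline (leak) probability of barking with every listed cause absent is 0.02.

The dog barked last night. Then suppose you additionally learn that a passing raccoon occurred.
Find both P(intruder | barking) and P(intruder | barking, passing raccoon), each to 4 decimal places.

Under noisy-OR, P(barking | causes) = 1 − (1−0.02)·∏(1−qᵢ) over the active causes.
P(barking) = 0.02·0.68·0.53 + 0.4316·0.68·0.47 + 0.7158·0.32·0.53 + 0.835164·0.32·0.47 = 0.007208 + 0.137939 + 0.121400 + 0.125609 = 0.392156
Of this, 0.263548 comes from 0.137939 + 0.125609 (the intruder=true cases).
Hence the posterior is 0.263548/0.392156 ≈ 0.6720.

Now condition on the additional information:
Sum P(barking|·) weighted by the priors over both values of intruder:
  P(barking | passing raccoon) = 0.7158×0.53 + 0.835164×0.47
        = 0.379374 + 0.392527 = 0.771901
Keeping only the intruder-present terms gives 0.392527, so
  P(intruder | barking, passing raccoon) = 0.392527 / 0.771901 ≈ 0.5085

P(intruder | barking) ≈ 0.6720; P(intruder | barking, passing raccoon) ≈ 0.5085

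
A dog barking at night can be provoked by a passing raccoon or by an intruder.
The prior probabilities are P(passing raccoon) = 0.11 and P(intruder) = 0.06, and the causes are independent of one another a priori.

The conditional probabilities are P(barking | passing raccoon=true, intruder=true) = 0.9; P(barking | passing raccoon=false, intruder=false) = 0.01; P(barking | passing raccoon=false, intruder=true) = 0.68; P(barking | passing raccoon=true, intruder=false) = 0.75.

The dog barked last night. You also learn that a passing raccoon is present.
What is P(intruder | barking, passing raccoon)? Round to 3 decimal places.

Weight on intruder=true, given the evidence: 0.9·0.06 = 0.054000
The normalizing constant is 0.75·0.94 + 0.9·0.06 = 0.759000
Posterior = 0.054000 / 0.759000 ≈ 0.071

P(intruder | barking, passing raccoon) ≈ 0.071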